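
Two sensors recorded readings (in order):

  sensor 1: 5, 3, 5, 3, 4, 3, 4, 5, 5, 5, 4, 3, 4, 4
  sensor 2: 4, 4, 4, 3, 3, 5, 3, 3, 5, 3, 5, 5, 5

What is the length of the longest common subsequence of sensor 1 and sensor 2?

7

Match 5 (sensor 1 #1, sensor 2 #6) → 3 (sensor 1 #2, sensor 2 #8) → 5 (sensor 1 #3, sensor 2 #9) → 3 (sensor 1 #6, sensor 2 #10) → 5 (sensor 1 #8, sensor 2 #11) → 5 (sensor 1 #9, sensor 2 #12) → 5 (sensor 1 #10, sensor 2 #13) — 7 values in the same relative order in both. The LCS DP gives dp[14][13] = 7, so this is optimal.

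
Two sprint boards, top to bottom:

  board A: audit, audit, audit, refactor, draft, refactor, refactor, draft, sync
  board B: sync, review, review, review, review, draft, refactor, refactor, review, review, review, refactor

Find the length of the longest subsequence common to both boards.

3

Match refactor at board A[4]=board B[7] → refactor at board A[6]=board B[8] → refactor at board A[7]=board B[12] — 3 tasks in the same relative order in both. Since dp[9][12] = 3, nothing longer is possible.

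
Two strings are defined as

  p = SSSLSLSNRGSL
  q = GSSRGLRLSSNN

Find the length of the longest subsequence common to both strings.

One common subsequence of length 6: S (p #1, q #2); then S (p #2, q #3); then L (p #4, q #8); then S (p #5, q #9); then S (p #7, q #10); then N (p #8, q #12), and the DP table's final entry dp[12][12] is also 6, so no common subsequence is longer.

6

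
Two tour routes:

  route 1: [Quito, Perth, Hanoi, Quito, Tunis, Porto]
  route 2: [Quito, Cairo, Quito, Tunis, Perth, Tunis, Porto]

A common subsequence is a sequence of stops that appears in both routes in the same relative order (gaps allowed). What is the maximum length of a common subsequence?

4

Match Quito at route 1[1]=route 2[3]; then Perth at route 1[2]=route 2[5]; then Tunis at route 1[5]=route 2[6]; then Porto at route 1[6]=route 2[7] — 4 stops in the same relative order in both, and the DP table's final entry dp[6][7] is also 4, so no common subsequence is longer.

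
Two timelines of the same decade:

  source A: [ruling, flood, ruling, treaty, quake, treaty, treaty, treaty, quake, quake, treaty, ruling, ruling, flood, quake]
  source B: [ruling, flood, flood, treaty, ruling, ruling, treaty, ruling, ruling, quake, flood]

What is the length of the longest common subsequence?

7

Pick ruling at source A[1]=source B[1] → flood at source A[2]=source B[3] → ruling at source A[3]=source B[6] → treaty at source A[11]=source B[7] → ruling at source A[12]=source B[8] → ruling at source A[13]=source B[9] → flood at source A[14]=source B[11]; all 7 events appear in both, in order. dp[15][11] = 7 confirms this is the maximum.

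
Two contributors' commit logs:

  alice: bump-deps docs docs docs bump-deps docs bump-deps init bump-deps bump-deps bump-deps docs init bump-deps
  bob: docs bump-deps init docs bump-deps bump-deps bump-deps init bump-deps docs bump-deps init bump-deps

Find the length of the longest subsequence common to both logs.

10

Match docs at alice[4]=bob[1] → bump-deps at alice[5]=bob[2] → docs at alice[6]=bob[4] → bump-deps at alice[7]=bob[5] → bump-deps at alice[9]=bob[6] → bump-deps at alice[10]=bob[7] → bump-deps at alice[11]=bob[9] → docs at alice[12]=bob[10] → init at alice[13]=bob[12] → bump-deps at alice[14]=bob[13] — 10 commits in the same relative order in both. Since dp[14][13] = 10, nothing longer is possible.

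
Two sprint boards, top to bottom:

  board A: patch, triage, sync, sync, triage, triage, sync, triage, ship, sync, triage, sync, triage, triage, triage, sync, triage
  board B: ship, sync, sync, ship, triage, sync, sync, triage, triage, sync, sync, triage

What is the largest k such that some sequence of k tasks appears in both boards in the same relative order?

9

Taking sync [3,2]; then sync [4,3]; then triage [5,5]; then sync [7,7]; then triage [8,8]; then triage [11,9]; then sync [12,10]; then sync [16,11]; then triage [17,12] gives a common subsequence of length 9. Since dp[17][12] = 9, nothing longer is possible.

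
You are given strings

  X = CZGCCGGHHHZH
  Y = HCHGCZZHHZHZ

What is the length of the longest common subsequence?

Let dp[i][j] be the LCS length of the first i characters of X and the first j characters of Y. dp[i][j] = dp[i-1][j-1]+1 when the i-th and j-th characters match, else max(dp[i-1][j], dp[i][j-1]).
    ·  H  C  H  G  C  Z  Z  H  H  Z  H  Z
 ·  0  0  0  0  0  0  0  0  0  0  0  0  0
 C  0  0  1  1  1  1  1  1  1  1  1  1  1
 Z  0  0  1  1  1  1  2  2  2  2  2  2  2
 G  0  0  1  1  2  2  2  2  2  2  2  2  2
 C  0  0  1  1  2  3  3  3  3  3  3  3  3
 C  0  0  1  1  2  3  3  3  3  3  3  3  3
 G  0  0  1  1  2  3  3  3  3  3  3  3  3
 G  0  0  1  1  2  3  3  3  3  3  3  3  3
 H  0  1  1  2  2  3  3  3  4  4  4  4  4
 H  0  1  1  2  2  3  3  3  4  5  5  5  5
 H  0  1  1  2  2  3  3  3  4  5  5  6  6
 Z  0  1  1  2  2  3  4  4  4  5  6  6  7
 H  0  1  1  2  2  3  4  4  5  5  6  7  7
dp[12][12] = 7. One LCS (by backtracking along matches): CGCHHHZ.

7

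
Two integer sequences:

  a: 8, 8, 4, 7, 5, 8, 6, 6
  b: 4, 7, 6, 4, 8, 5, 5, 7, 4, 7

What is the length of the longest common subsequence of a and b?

3

Let dp[i][j] be the LCS length of the first i values of a and the first j values of b. dp[i][j] = dp[i-1][j-1]+1 when the i-th and j-th values match, else max(dp[i-1][j], dp[i][j-1]).
    ·  4  7  6  4  8  5  5  7  4  7
 ·  0  0  0  0  0  0  0  0  0  0  0
 8  0  0  0  0  0  1  1  1  1  1  1
 8  0  0  0  0  0  1  1  1  1  1  1
 4  0  1  1  1  1  1  1  1  1  2  2
 7  0  1  2  2  2  2  2  2  2  2  3
 5  0  1  2  2  2  2  3  3  3  3  3
 8  0  1  2  2  2  3  3  3  3  3  3
 6  0  1  2  3  3  3  3  3  3  3  3
 6  0  1  2  3  3  3  3  3  3  3  3
dp[8][10] = 3. One LCS (by backtracking along matches): 8, 4, 7.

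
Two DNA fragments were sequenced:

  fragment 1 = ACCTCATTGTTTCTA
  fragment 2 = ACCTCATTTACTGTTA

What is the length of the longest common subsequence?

Taking A at fragment 1[1]=fragment 2[1], C at fragment 1[2]=fragment 2[2], C at fragment 1[3]=fragment 2[3], T at fragment 1[4]=fragment 2[4], C at fragment 1[5]=fragment 2[5], A at fragment 1[6]=fragment 2[6], T at fragment 1[7]=fragment 2[7], T at fragment 1[8]=fragment 2[8], T at fragment 1[10]=fragment 2[9], T at fragment 1[11]=fragment 2[12], T at fragment 1[12]=fragment 2[14], T at fragment 1[14]=fragment 2[15], A at fragment 1[15]=fragment 2[16] gives a common subsequence of length 13, and the DP table's final entry dp[15][16] is also 13, so no common subsequence is longer.

13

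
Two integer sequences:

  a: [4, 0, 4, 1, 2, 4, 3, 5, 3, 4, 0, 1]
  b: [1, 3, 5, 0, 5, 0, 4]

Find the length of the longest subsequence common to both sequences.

Pick 1 at a[4]=b[1] → 3 at a[7]=b[2] → 5 at a[8]=b[5] → 4 at a[10]=b[7]; all 4 values appear in both, in order. The LCS DP gives dp[12][7] = 4, so this is optimal.

4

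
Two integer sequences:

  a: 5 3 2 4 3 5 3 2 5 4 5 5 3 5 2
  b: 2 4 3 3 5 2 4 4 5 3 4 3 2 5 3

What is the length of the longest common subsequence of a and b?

Pick 2 [3,1] → 4 [4,2] → 3 [5,4] → 5 [6,5] → 2 [8,6] → 5 [9,9] → 4 [10,11] → 5 [12,14] → 3 [13,15]; all 9 values appear in both, in order, and the DP table's final entry dp[15][15] is also 9, so no common subsequence is longer.

9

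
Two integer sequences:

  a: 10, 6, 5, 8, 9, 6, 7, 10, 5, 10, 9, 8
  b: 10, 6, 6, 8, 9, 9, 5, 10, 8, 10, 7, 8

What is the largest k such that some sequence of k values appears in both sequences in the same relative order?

Let dp[i][j] be the LCS length of the first i values of a and the first j values of b. dp[i][j] = dp[i-1][j-1]+1 when the i-th and j-th values match, else max(dp[i-1][j], dp[i][j-1]).
    · 10  6  6  8  9  9  5 10  8 10  7  8
 ·  0  0  0  0  0  0  0  0  0  0  0  0  0
10  0  1  1  1  1  1  1  1  1  1  1  1  1
 6  0  1  2  2  2  2  2  2  2  2  2  2  2
 5  0  1  2  2  2  2  2  3  3  3  3  3  3
 8  0  1  2  2  3  3  3  3  3  4  4  4  4
 9  0  1  2  2  3  4  4  4  4  4  4  4  4
 6  0  1  2  3  3  4  4  4  4  4  4  4  4
 7  0  1  2  3  3  4  4  4  4  4  4  5  5
10  0  1  2  3  3  4  4  4  5  5  5  5  5
 5  0  1  2  3  3  4  4  5  5  5  5  5  5
10  0  1  2  3  3  4  4  5  6  6  6  6  6
 9  0  1  2  3  3  4  5  5  6  6  6  6  6
 8  0  1  2  3  4  4  5  5  6  7  7  7  7
dp[12][12] = 7. One LCS (by backtracking along matches): 10, 6, 8, 9, 10, 10, 8.

7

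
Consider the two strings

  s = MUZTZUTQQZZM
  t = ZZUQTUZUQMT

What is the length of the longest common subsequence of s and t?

6

Taking U at s[2]=t[3] → T at s[4]=t[5] → Z at s[5]=t[7] → U at s[6]=t[8] → Q at s[9]=t[9] → M at s[12]=t[10] gives a common subsequence of length 6. Since dp[12][11] = 6, nothing longer is possible.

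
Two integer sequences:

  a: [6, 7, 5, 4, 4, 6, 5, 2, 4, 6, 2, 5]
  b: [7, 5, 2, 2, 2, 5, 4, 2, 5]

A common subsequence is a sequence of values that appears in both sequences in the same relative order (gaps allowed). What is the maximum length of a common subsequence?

6

One common subsequence of length 6: 7 at a[2]=b[1] → 5 at a[3]=b[2] → 5 at a[7]=b[6] → 4 at a[9]=b[7] → 2 at a[11]=b[8] → 5 at a[12]=b[9]. The LCS DP gives dp[12][9] = 6, so this is optimal.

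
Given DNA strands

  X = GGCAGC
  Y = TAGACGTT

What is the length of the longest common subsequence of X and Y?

Match G [1,3], then C [3,5], then G [5,6] — 3 bases in the same relative order in both. Since dp[6][8] = 3, nothing longer is possible.

3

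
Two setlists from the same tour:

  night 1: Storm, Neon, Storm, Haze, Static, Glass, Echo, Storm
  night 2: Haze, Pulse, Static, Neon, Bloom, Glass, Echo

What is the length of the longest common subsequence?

Pick Haze [4,1] → Static [5,3] → Glass [6,6] → Echo [7,7]; all 4 songs appear in both, in order. dp[8][7] = 4 confirms this is the maximum.

4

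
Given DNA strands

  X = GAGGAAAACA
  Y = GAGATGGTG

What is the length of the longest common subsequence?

4

Let dp[i][j] be the LCS length of the first i bases of X and the first j bases of Y. dp[i][j] = dp[i-1][j-1]+1 when the i-th and j-th bases match, else max(dp[i-1][j], dp[i][j-1]).
    ·  G  A  G  A  T  G  G  T  G
 ·  0  0  0  0  0  0  0  0  0  0
 G  0  1  1  1  1  1  1  1  1  1
 A  0  1  2  2  2  2  2  2  2  2
 G  0  1  2  3  3  3  3  3  3  3
 G  0  1  2  3  3  3  4  4  4  4
 A  0  1  2  3  4  4  4  4  4  4
 A  0  1  2  3  4  4  4  4  4  4
 A  0  1  2  3  4  4  4  4  4  4
 A  0  1  2  3  4  4  4  4  4  4
 C  0  1  2  3  4  4  4  4  4  4
 A  0  1  2  3  4  4  4  4  4  4
dp[10][9] = 4. One LCS (by backtracking along matches): GAGG.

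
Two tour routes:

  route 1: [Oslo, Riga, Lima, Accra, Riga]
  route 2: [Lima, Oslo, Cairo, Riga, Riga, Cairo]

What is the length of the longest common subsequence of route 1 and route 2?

Taking Oslo at route 1[1]=route 2[2] → Riga at route 1[2]=route 2[4] → Riga at route 1[5]=route 2[5] gives a common subsequence of length 3. The LCS DP gives dp[5][6] = 3, so this is optimal.

3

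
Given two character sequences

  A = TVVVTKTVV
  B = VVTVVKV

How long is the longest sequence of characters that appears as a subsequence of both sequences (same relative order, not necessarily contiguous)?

Match T at A[1]=B[3], then V at A[3]=B[4], then V at A[4]=B[5], then K at A[6]=B[6], then V at A[9]=B[7] — 5 characters in the same relative order in both. The LCS DP gives dp[9][7] = 5, so this is optimal.

5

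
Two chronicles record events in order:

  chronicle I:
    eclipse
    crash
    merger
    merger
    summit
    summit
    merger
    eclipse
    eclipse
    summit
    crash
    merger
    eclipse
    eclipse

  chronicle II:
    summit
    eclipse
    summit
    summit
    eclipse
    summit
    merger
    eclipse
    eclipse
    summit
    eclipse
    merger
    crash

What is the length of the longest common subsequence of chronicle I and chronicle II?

Match eclipse at chronicle I[1]=chronicle II[2]; then summit at chronicle I[5]=chronicle II[4]; then summit at chronicle I[6]=chronicle II[6]; then merger at chronicle I[7]=chronicle II[7]; then eclipse at chronicle I[8]=chronicle II[8]; then eclipse at chronicle I[9]=chronicle II[9]; then summit at chronicle I[10]=chronicle II[10]; then crash at chronicle I[11]=chronicle II[13] — 8 events in the same relative order in both. dp[14][13] = 8 confirms this is the maximum.

8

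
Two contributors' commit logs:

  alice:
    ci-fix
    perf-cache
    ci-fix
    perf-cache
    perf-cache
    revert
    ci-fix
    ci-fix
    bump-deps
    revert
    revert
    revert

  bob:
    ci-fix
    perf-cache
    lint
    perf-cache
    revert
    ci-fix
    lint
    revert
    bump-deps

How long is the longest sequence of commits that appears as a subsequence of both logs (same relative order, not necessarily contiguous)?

One common subsequence of length 6: ci-fix [1,1], perf-cache [2,2], perf-cache [5,4], revert [6,5], ci-fix [7,6], bump-deps [9,9]. Since dp[12][9] = 6, nothing longer is possible.

6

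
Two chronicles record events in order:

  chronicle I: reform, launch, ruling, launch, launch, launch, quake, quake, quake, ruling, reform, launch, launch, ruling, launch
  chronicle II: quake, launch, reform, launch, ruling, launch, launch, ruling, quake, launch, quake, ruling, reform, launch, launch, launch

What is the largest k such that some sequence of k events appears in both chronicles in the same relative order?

12

Pick reform [1,3], launch [2,4], ruling [3,5], launch [4,6], launch [5,7], launch [6,10], quake [9,11], ruling [10,12], reform [11,13], launch [12,14], launch [13,15], launch [15,16]; all 12 events appear in both, in order. The LCS DP gives dp[15][16] = 12, so this is optimal.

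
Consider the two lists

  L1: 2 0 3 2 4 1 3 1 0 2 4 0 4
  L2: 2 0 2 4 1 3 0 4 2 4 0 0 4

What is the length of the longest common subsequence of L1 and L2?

Match 2 [1,1], then 0 [2,2], then 2 [4,3], then 4 [5,4], then 1 [6,5], then 3 [7,6], then 0 [9,7], then 2 [10,9], then 4 [11,10], then 0 [12,12], then 4 [13,13] — 11 values in the same relative order in both. Since dp[13][13] = 11, nothing longer is possible.

11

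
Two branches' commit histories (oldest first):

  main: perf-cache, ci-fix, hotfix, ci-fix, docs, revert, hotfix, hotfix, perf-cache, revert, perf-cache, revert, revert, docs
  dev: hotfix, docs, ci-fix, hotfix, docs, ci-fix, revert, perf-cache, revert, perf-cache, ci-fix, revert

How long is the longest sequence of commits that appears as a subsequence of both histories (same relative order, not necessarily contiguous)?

Taking ci-fix at main[2]=dev[3], then hotfix at main[3]=dev[4], then ci-fix at main[4]=dev[6], then revert at main[6]=dev[7], then perf-cache at main[9]=dev[8], then revert at main[10]=dev[9], then perf-cache at main[11]=dev[10], then revert at main[13]=dev[12] gives a common subsequence of length 8. The LCS DP gives dp[14][12] = 8, so this is optimal.

8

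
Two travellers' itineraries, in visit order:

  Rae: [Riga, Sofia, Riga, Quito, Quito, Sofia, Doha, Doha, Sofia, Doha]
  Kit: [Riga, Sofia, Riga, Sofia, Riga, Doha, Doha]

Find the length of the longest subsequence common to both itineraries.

6

Taking Riga (Rae #1, Kit #1); then Sofia (Rae #2, Kit #2); then Riga (Rae #3, Kit #3); then Sofia (Rae #6, Kit #4); then Doha (Rae #8, Kit #6); then Doha (Rae #10, Kit #7) gives a common subsequence of length 6. Since dp[10][7] = 6, nothing longer is possible.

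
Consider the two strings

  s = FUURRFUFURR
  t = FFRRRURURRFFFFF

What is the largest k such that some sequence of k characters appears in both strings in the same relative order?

One common subsequence of length 7: F at s[1]=t[2], U at s[2]=t[6], U at s[3]=t[8], R at s[4]=t[9], R at s[5]=t[10], F at s[6]=t[14], F at s[8]=t[15], and the DP table's final entry dp[11][15] is also 7, so no common subsequence is longer.

7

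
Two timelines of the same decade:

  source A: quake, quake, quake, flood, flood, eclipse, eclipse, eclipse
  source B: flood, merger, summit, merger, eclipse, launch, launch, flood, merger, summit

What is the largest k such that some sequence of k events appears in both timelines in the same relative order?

Pick flood (source A #4, source B #1), flood (source A #5, source B #8); all 2 events appear in both, in order. dp[8][10] = 2 confirms this is the maximum.

2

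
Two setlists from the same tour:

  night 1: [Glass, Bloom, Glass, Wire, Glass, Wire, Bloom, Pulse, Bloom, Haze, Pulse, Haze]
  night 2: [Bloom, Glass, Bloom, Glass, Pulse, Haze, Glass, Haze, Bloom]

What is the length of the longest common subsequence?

6

Pick Glass at night 1[1]=night 2[2], then Bloom at night 1[2]=night 2[3], then Glass at night 1[5]=night 2[4], then Pulse at night 1[8]=night 2[5], then Haze at night 1[10]=night 2[6], then Haze at night 1[12]=night 2[8]; all 6 songs appear in both, in order. Since dp[12][9] = 6, nothing longer is possible.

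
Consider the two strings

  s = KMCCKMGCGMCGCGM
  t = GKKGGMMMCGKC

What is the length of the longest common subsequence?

8

Pick K (s #1, t #2) → K (s #5, t #3) → G (s #7, t #4) → G (s #9, t #5) → M (s #10, t #8) → C (s #11, t #9) → G (s #12, t #10) → C (s #13, t #12); all 8 characters appear in both, in order, and the DP table's final entry dp[15][12] is also 8, so no common subsequence is longer.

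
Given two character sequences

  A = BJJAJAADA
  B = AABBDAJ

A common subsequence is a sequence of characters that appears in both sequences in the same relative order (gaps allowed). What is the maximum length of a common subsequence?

4

Pick A [4,1], then A [6,2], then D [8,5], then A [9,6]; all 4 characters appear in both, in order. dp[9][7] = 4 confirms this is the maximum.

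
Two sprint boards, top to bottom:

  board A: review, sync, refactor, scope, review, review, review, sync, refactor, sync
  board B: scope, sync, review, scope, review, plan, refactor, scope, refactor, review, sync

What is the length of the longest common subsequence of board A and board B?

One common subsequence of length 5: review [1,5], refactor [3,7], scope [4,8], review [7,10], sync [10,11], and the DP table's final entry dp[10][11] is also 5, so no common subsequence is longer.

5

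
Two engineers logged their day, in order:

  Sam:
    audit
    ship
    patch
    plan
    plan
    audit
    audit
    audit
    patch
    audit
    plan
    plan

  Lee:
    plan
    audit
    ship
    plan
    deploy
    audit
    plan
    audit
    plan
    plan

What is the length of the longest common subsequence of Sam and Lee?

One common subsequence of length 7: audit at Sam[1]=Lee[2], ship at Sam[2]=Lee[3], plan at Sam[4]=Lee[4], plan at Sam[5]=Lee[7], audit at Sam[10]=Lee[8], plan at Sam[11]=Lee[9], plan at Sam[12]=Lee[10], and the DP table's final entry dp[12][10] is also 7, so no common subsequence is longer.

7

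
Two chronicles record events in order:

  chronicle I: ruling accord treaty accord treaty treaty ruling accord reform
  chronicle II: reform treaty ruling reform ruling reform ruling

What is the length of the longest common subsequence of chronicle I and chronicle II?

3

Match ruling (chronicle I #1, chronicle II #3), then ruling (chronicle I #7, chronicle II #5), then reform (chronicle I #9, chronicle II #6) — 3 events in the same relative order in both. Since dp[9][7] = 3, nothing longer is possible.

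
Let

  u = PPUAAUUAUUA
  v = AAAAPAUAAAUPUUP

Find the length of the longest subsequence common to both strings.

Taking P (u #1, v #5), U (u #3, v #7), A (u #4, v #9), A (u #5, v #10), U (u #6, v #11), U (u #7, v #13), U (u #9, v #14) gives a common subsequence of length 7. dp[11][15] = 7 confirms this is the maximum.

7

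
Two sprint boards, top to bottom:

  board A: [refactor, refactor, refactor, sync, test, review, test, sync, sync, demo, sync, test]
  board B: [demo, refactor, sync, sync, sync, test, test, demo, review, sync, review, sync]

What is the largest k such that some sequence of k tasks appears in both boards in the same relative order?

6

Taking refactor [1,2], sync [4,5], test [5,7], review [6,9], sync [8,10], sync [11,12] gives a common subsequence of length 6. The LCS DP gives dp[12][12] = 6, so this is optimal.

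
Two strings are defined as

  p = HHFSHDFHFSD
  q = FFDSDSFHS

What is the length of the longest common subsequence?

Pick F (p #3, q #2) → S (p #4, q #4) → D (p #6, q #5) → F (p #7, q #7) → H (p #8, q #8) → S (p #10, q #9); all 6 characters appear in both, in order, and the DP table's final entry dp[11][9] is also 6, so no common subsequence is longer.

6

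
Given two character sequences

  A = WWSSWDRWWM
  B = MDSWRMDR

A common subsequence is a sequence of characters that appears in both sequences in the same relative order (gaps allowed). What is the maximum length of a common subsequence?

Match S (A #4, B #3); then W (A #5, B #4); then D (A #6, B #7); then R (A #7, B #8) — 4 characters in the same relative order in both. The LCS DP gives dp[10][8] = 4, so this is optimal.

4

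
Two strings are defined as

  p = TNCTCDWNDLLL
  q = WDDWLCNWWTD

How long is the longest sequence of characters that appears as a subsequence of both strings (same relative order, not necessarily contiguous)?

Let dp[i][j] be the LCS length of the first i characters of p and the first j characters of q. dp[i][j] = dp[i-1][j-1]+1 when the i-th and j-th characters match, else max(dp[i-1][j], dp[i][j-1]).
    ·  W  D  D  W  L  C  N  W  W  T  D
 ·  0  0  0  0  0  0  0  0  0  0  0  0
 T  0  0  0  0  0  0  0  0  0  0  1  1
 N  0  0  0  0  0  0  0  1  1  1  1  1
 C  0  0  0  0  0  0  1  1  1  1  1  1
 T  0  0  0  0  0  0  1  1  1  1  2  2
 C  0  0  0  0  0  0  1  1  1  1  2  2
 D  0  0  1  1  1  1  1  1  1  1  2  3
 W  0  1  1  1  2  2  2  2  2  2  2  3
 N  0  1  1  1  2  2  2  3  3  3  3  3
 D  0  1  2  2  2  2  2  3  3  3  3  4
 L  0  1  2  2  2  3  3  3  3  3  3  4
 L  0  1  2  2  2  3  3  3  3  3  3  4
 L  0  1  2  2  2  3  3  3  3  3  3  4
dp[12][11] = 4. One LCS (by backtracking along matches): DWND.

4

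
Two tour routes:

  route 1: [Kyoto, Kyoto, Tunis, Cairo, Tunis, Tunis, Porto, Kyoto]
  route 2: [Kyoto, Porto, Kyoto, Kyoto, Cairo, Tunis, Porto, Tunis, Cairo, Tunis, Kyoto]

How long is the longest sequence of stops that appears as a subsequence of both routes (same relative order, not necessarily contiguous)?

Taking Kyoto at route 1[1]=route 2[3], then Kyoto at route 1[2]=route 2[4], then Tunis at route 1[3]=route 2[8], then Cairo at route 1[4]=route 2[9], then Tunis at route 1[6]=route 2[10], then Kyoto at route 1[8]=route 2[11] gives a common subsequence of length 6. The LCS DP gives dp[8][11] = 6, so this is optimal.

6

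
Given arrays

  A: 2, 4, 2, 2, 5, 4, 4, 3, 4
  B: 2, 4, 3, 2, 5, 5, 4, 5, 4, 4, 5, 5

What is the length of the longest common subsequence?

Let dp[i][j] be the LCS length of the first i values of A and the first j values of B. dp[i][j] = dp[i-1][j-1]+1 when the i-th and j-th values match, else max(dp[i-1][j], dp[i][j-1]).
    ·  2  4  3  2  5  5  4  5  4  4  5  5
 ·  0  0  0  0  0  0  0  0  0  0  0  0  0
 2  0  1  1  1  1  1  1  1  1  1  1  1  1
 4  0  1  2  2  2  2  2  2  2  2  2  2  2
 2  0  1  2  2  3  3  3  3  3  3  3  3  3
 2  0  1  2  2  3  3  3  3  3  3  3  3  3
 5  0  1  2  2  3  4  4  4  4  4  4  4  4
 4  0  1  2  2  3  4  4  5  5  5  5  5  5
 4  0  1  2  2  3  4  4  5  5  6  6  6  6
 3  0  1  2  3  3  4  4  5  5  6  6  6  6
 4  0  1  2  3  3  4  4  5  5  6  7  7  7
dp[9][12] = 7. One LCS (by backtracking along matches): 2, 4, 2, 5, 4, 4, 4.

7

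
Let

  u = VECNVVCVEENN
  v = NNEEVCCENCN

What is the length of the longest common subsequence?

Pick V [1,5]; then C [3,6]; then C [7,7]; then E [10,8]; then N [11,9]; then N [12,11]; all 6 characters appear in both, in order, and the DP table's final entry dp[12][11] is also 6, so no common subsequence is longer.

6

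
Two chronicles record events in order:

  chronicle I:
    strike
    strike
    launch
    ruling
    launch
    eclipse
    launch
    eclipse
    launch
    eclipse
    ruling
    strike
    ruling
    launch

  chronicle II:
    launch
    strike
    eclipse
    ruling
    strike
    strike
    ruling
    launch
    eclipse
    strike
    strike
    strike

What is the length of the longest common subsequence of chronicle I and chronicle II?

One common subsequence of length 6: strike (chronicle I #1, chronicle II #5), then strike (chronicle I #2, chronicle II #6), then ruling (chronicle I #4, chronicle II #7), then launch (chronicle I #5, chronicle II #8), then eclipse (chronicle I #6, chronicle II #9), then strike (chronicle I #12, chronicle II #12). The LCS DP gives dp[14][12] = 6, so this is optimal.

6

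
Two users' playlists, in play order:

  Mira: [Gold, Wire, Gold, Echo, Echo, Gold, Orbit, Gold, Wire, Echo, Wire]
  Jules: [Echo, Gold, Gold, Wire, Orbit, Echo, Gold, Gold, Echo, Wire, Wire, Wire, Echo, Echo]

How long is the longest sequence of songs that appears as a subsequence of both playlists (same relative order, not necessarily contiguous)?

Taking Gold at Mira[1]=Jules[3], then Wire at Mira[2]=Jules[4], then Echo at Mira[5]=Jules[6], then Gold at Mira[6]=Jules[7], then Gold at Mira[8]=Jules[8], then Wire at Mira[9]=Jules[12], then Echo at Mira[10]=Jules[14] gives a common subsequence of length 7. The LCS DP gives dp[11][14] = 7, so this is optimal.

7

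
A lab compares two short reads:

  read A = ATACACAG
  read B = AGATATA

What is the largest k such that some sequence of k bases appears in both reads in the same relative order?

Let dp[i][j] be the LCS length of the first i bases of read A and the first j bases of read B. dp[i][j] = dp[i-1][j-1]+1 when the i-th and j-th bases match, else max(dp[i-1][j], dp[i][j-1]).
    ·  A  G  A  T  A  T  A
 ·  0  0  0  0  0  0  0  0
 A  0  1  1  1  1  1  1  1
 T  0  1  1  1  2  2  2  2
 A  0  1  1  2  2  3  3  3
 C  0  1  1  2  2  3  3  3
 A  0  1  1  2  2  3  3  4
 C  0  1  1  2  2  3  3  4
 A  0  1  1  2  2  3  3  4
 G  0  1  2  2  2  3  3  4
dp[8][7] = 4. One LCS (by backtracking along matches): ATAA.

4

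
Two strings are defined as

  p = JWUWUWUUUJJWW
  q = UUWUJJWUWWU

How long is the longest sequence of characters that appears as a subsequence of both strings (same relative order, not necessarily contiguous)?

Match U at p[3]=q[1] → U at p[5]=q[2] → W at p[6]=q[3] → U at p[9]=q[4] → J at p[10]=q[5] → J at p[11]=q[6] → W at p[12]=q[9] → W at p[13]=q[10] — 8 characters in the same relative order in both. The LCS DP gives dp[13][11] = 8, so this is optimal.

8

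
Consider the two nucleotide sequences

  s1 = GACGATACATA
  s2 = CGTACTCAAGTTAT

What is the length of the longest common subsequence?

One common subsequence of length 8: G [1,2] → A [2,4] → C [3,5] → T [6,6] → A [7,8] → A [9,9] → T [10,12] → A [11,13]. Since dp[11][14] = 8, nothing longer is possible.

8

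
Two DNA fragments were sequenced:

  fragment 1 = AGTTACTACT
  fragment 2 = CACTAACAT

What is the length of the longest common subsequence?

Let dp[i][j] be the LCS length of the first i bases of fragment 1 and the first j bases of fragment 2. dp[i][j] = dp[i-1][j-1]+1 when the i-th and j-th bases match, else max(dp[i-1][j], dp[i][j-1]).
    ·  C  A  C  T  A  A  C  A  T
 ·  0  0  0  0  0  0  0  0  0  0
 A  0  0  1  1  1  1  1  1  1  1
 G  0  0  1  1  1  1  1  1  1  1
 T  0  0  1  1  2  2  2  2  2  2
 T  0  0  1  1  2  2  2  2  2  3
 A  0  0  1  1  2  3  3  3  3  3
 C  0  1  1  2  2  3  3  4  4  4
 T  0  1  1  2  3  3  3  4  4  5
 A  0  1  2  2  3  4  4  4  5  5
 C  0  1  2  3  3  4  4  5  5  5
 T  0  1  2  3  4  4  4  5  5  6
dp[10][9] = 6. One LCS (by backtracking along matches): ATACAT.

6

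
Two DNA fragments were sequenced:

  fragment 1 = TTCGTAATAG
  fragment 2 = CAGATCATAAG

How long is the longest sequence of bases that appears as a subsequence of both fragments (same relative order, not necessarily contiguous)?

7

Pick C [3,1] → G [4,3] → T [5,5] → A [6,7] → A [7,9] → A [9,10] → G [10,11]; all 7 bases appear in both, in order. Since dp[10][11] = 7, nothing longer is possible.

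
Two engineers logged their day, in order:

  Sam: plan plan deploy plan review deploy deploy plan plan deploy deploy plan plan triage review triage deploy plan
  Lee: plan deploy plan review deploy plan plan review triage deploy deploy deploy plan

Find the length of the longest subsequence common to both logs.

11

Pick plan (Sam #2, Lee #1) → deploy (Sam #3, Lee #2) → plan (Sam #4, Lee #3) → review (Sam #5, Lee #4) → deploy (Sam #7, Lee #5) → plan (Sam #8, Lee #6) → plan (Sam #9, Lee #7) → deploy (Sam #10, Lee #10) → deploy (Sam #11, Lee #11) → deploy (Sam #17, Lee #12) → plan (Sam #18, Lee #13); all 11 tasks appear in both, in order. Since dp[18][13] = 11, nothing longer is possible.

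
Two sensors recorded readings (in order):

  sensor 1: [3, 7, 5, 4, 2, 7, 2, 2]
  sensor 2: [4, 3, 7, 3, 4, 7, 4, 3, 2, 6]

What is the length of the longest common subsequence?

5

Match 3 (sensor 1 #1, sensor 2 #2); then 7 (sensor 1 #2, sensor 2 #3); then 4 (sensor 1 #4, sensor 2 #5); then 7 (sensor 1 #6, sensor 2 #6); then 2 (sensor 1 #7, sensor 2 #9) — 5 values in the same relative order in both, and the DP table's final entry dp[8][10] is also 5, so no common subsequence is longer.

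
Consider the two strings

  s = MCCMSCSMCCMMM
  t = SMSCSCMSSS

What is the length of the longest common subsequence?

Pick M [1,2]; then C [2,4]; then C [3,6]; then M [4,7]; then S [5,9]; then S [7,10]; all 6 characters appear in both, in order. dp[13][10] = 6 confirms this is the maximum.

6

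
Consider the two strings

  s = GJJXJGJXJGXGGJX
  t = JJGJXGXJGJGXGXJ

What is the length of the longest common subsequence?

10

Taking G [1,3], then J [2,4], then X [4,7], then J [5,8], then G [6,9], then J [7,10], then X [8,12], then G [10,13], then X [11,14], then J [14,15] gives a common subsequence of length 10. The LCS DP gives dp[15][15] = 10, so this is optimal.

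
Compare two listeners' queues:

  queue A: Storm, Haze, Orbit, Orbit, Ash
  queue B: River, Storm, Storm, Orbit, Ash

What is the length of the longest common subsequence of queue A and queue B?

Match Storm [1,3], Orbit [4,4], Ash [5,5] — 3 songs in the same relative order in both, and the DP table's final entry dp[5][5] is also 3, so no common subsequence is longer.

3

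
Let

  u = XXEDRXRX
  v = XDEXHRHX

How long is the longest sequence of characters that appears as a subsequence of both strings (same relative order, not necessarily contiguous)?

Pick X [1,1] → E [3,3] → X [6,4] → R [7,6] → X [8,8]; all 5 characters appear in both, in order. The LCS DP gives dp[8][8] = 5, so this is optimal.

5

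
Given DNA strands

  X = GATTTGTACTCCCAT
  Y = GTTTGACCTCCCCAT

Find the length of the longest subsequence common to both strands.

One common subsequence of length 13: G [1,1] → T [3,2] → T [4,3] → T [5,4] → G [6,5] → A [8,6] → C [9,8] → T [10,9] → C [11,11] → C [12,12] → C [13,13] → A [14,14] → T [15,15], and the DP table's final entry dp[15][15] is also 13, so no common subsequence is longer.

13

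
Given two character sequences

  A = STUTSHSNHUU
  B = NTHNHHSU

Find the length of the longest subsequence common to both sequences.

Taking T (A #4, B #2), H (A #6, B #3), N (A #8, B #4), H (A #9, B #6), U (A #11, B #8) gives a common subsequence of length 5, and the DP table's final entry dp[11][8] is also 5, so no common subsequence is longer.

5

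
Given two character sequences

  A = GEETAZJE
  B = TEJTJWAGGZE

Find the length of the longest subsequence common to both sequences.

5

Taking E [2,2], T [4,4], A [5,7], Z [6,10], E [8,11] gives a common subsequence of length 5. Since dp[8][11] = 5, nothing longer is possible.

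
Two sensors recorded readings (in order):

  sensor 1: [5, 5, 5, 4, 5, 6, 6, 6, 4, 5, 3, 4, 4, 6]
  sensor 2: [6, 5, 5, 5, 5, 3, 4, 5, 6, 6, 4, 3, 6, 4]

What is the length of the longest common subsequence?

10

One common subsequence of length 10: 5 (sensor 1 #1, sensor 2 #3) → 5 (sensor 1 #2, sensor 2 #4) → 5 (sensor 1 #3, sensor 2 #5) → 4 (sensor 1 #4, sensor 2 #7) → 5 (sensor 1 #5, sensor 2 #8) → 6 (sensor 1 #7, sensor 2 #9) → 6 (sensor 1 #8, sensor 2 #10) → 4 (sensor 1 #9, sensor 2 #11) → 3 (sensor 1 #11, sensor 2 #12) → 4 (sensor 1 #13, sensor 2 #14), and the DP table's final entry dp[14][14] is also 10, so no common subsequence is longer.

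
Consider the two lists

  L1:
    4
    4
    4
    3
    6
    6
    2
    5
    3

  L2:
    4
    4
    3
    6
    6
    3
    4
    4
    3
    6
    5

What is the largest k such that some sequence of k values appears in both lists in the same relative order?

Match 4 at L1[1]=L2[2], then 4 at L1[2]=L2[7], then 4 at L1[3]=L2[8], then 3 at L1[4]=L2[9], then 6 at L1[6]=L2[10], then 5 at L1[8]=L2[11] — 6 values in the same relative order in both. The LCS DP gives dp[9][11] = 6, so this is optimal.

6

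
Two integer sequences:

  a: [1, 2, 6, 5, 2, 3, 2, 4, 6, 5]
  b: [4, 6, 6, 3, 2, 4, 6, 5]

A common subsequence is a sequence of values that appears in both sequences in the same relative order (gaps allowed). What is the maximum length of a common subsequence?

One common subsequence of length 6: 6 at a[3]=b[3] → 3 at a[6]=b[4] → 2 at a[7]=b[5] → 4 at a[8]=b[6] → 6 at a[9]=b[7] → 5 at a[10]=b[8]. The LCS DP gives dp[10][8] = 6, so this is optimal.

6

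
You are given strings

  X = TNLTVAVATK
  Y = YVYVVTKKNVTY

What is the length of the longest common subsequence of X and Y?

4

Taking T [1,6], then N [2,9], then V [7,10], then T [9,11] gives a common subsequence of length 4. dp[10][12] = 4 confirms this is the maximum.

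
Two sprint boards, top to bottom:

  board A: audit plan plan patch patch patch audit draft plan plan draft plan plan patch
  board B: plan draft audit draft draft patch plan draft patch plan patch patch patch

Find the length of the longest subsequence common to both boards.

7

Taking plan at board A[2]=board B[1], then audit at board A[7]=board B[3], then draft at board A[8]=board B[5], then plan at board A[10]=board B[7], then draft at board A[11]=board B[8], then plan at board A[12]=board B[10], then patch at board A[14]=board B[13] gives a common subsequence of length 7. Since dp[14][13] = 7, nothing longer is possible.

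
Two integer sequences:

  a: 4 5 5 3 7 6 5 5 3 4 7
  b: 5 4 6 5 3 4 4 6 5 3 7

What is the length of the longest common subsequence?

Let dp[i][j] be the LCS length of the first i values of a and the first j values of b. dp[i][j] = dp[i-1][j-1]+1 when the i-th and j-th values match, else max(dp[i-1][j], dp[i][j-1]).
    ·  5  4  6  5  3  4  4  6  5  3  7
 ·  0  0  0  0  0  0  0  0  0  0  0  0
 4  0  0  1  1  1  1  1  1  1  1  1  1
 5  0  1  1  1  2  2  2  2  2  2  2  2
 5  0  1  1  1  2  2  2  2  2  3  3  3
 3  0  1  1  1  2  3  3  3  3  3  4  4
 7  0  1  1  1  2  3  3  3  3  3  4  5
 6  0  1  1  2  2  3  3  3  4  4  4  5
 5  0  1  1  2  3  3  3  3  4  5  5  5
 5  0  1  1  2  3  3  3  3  4  5  5  5
 3  0  1  1  2  3  4  4  4  4  5  6  6
 4  0  1  2  2  3  4  5  5  5  5  6  6
 7  0  1  2  2  3  4  5  5  5  5  6  7
dp[11][11] = 7. One LCS (by backtracking along matches): 4, 5, 3, 6, 5, 3, 7.

7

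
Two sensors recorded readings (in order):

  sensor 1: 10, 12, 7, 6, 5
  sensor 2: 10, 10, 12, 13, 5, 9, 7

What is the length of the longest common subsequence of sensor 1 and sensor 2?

One common subsequence of length 3: 10 [1,2]; then 12 [2,3]; then 7 [3,7]. The LCS DP gives dp[5][7] = 3, so this is optimal.

3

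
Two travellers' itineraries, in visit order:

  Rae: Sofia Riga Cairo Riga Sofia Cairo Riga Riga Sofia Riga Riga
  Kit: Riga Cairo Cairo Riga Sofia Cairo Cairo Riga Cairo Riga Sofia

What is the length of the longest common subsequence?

Pick Riga [2,1]; then Cairo [3,3]; then Riga [4,4]; then Sofia [5,5]; then Cairo [6,7]; then Riga [7,8]; then Riga [8,10]; then Sofia [9,11]; all 8 stops appear in both, in order. dp[11][11] = 8 confirms this is the maximum.

8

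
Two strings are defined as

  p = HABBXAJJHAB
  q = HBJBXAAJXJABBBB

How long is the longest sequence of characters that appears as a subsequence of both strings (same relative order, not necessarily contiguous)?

One common subsequence of length 9: H (p #1, q #1) → B (p #3, q #2) → B (p #4, q #4) → X (p #5, q #5) → A (p #6, q #7) → J (p #7, q #8) → J (p #8, q #10) → A (p #10, q #11) → B (p #11, q #15). The LCS DP gives dp[11][15] = 9, so this is optimal.

9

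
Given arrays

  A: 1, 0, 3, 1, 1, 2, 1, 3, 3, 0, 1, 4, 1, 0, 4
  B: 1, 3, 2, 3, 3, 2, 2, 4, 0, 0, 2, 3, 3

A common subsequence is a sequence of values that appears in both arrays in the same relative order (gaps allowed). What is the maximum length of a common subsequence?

One common subsequence of length 7: 1 (A #1, B #1), 3 (A #3, B #2), 2 (A #6, B #3), 3 (A #8, B #4), 3 (A #9, B #5), 0 (A #10, B #9), 0 (A #14, B #10), and the DP table's final entry dp[15][13] is also 7, so no common subsequence is longer.

7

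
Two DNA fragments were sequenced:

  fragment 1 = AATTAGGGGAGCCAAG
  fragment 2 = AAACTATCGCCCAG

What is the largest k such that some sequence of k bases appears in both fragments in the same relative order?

9

One common subsequence of length 9: A [1,2], A [2,3], T [3,5], T [4,7], G [6,9], C [12,11], C [13,12], A [15,13], G [16,14]. dp[16][14] = 9 confirms this is the maximum.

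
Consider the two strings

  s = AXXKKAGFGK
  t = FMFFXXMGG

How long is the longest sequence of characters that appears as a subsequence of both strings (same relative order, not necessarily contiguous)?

4

Let dp[i][j] be the LCS length of the first i characters of s and the first j characters of t. dp[i][j] = dp[i-1][j-1]+1 when the i-th and j-th characters match, else max(dp[i-1][j], dp[i][j-1]).
    ·  F  M  F  F  X  X  M  G  G
 ·  0  0  0  0  0  0  0  0  0  0
 A  0  0  0  0  0  0  0  0  0  0
 X  0  0  0  0  0  1  1  1  1  1
 X  0  0  0  0  0  1  2  2  2  2
 K  0  0  0  0  0  1  2  2  2  2
 K  0  0  0  0  0  1  2  2  2  2
 A  0  0  0  0  0  1  2  2  2  2
 G  0  0  0  0  0  1  2  2  3  3
 F  0  1  1  1  1  1  2  2  3  3
 G  0  1  1  1  1  1  2  2  3  4
 K  0  1  1  1  1  1  2  2  3  4
dp[10][9] = 4. One LCS (by backtracking along matches): XXGG.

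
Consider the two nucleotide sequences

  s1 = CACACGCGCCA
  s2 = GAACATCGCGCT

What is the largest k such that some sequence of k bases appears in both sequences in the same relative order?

Taking A at s1[2]=s2[3], C at s1[3]=s2[4], A at s1[4]=s2[5], C at s1[5]=s2[7], G at s1[6]=s2[8], C at s1[7]=s2[9], G at s1[8]=s2[10], C at s1[9]=s2[11] gives a common subsequence of length 8. The LCS DP gives dp[11][12] = 8, so this is optimal.

8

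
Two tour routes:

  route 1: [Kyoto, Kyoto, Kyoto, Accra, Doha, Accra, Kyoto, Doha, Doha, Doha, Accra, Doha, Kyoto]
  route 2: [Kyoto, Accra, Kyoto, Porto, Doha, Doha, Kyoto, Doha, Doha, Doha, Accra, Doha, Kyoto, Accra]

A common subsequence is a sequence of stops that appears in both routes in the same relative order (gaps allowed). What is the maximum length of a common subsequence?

One common subsequence of length 10: Kyoto (route 1 #1, route 2 #1), then Kyoto (route 1 #2, route 2 #3), then Doha (route 1 #5, route 2 #6), then Kyoto (route 1 #7, route 2 #7), then Doha (route 1 #8, route 2 #8), then Doha (route 1 #9, route 2 #9), then Doha (route 1 #10, route 2 #10), then Accra (route 1 #11, route 2 #11), then Doha (route 1 #12, route 2 #12), then Kyoto (route 1 #13, route 2 #13). dp[13][14] = 10 confirms this is the maximum.

10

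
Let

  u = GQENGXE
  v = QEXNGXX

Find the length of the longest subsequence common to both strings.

Taking Q [2,1], E [3,2], N [4,4], G [5,5], X [6,7] gives a common subsequence of length 5. The LCS DP gives dp[7][7] = 5, so this is optimal.

5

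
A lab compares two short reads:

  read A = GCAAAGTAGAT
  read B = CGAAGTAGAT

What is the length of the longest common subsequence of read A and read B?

9

Let dp[i][j] be the LCS length of the first i bases of read A and the first j bases of read B. dp[i][j] = dp[i-1][j-1]+1 when the i-th and j-th bases match, else max(dp[i-1][j], dp[i][j-1]).
    ·  C  G  A  A  G  T  A  G  A  T
 ·  0  0  0  0  0  0  0  0  0  0  0
 G  0  0  1  1  1  1  1  1  1  1  1
 C  0  1  1  1  1  1  1  1  1  1  1
 A  0  1  1  2  2  2  2  2  2  2  2
 A  0  1  1  2  3  3  3  3  3  3  3
 A  0  1  1  2  3  3  3  4  4  4  4
 G  0  1  2  2  3  4  4  4  5  5  5
 T  0  1  2  2  3  4  5  5  5  5  6
 A  0  1  2  3  3  4  5  6  6  6  6
 G  0  1  2  3  3  4  5  6  7  7  7
 A  0  1  2  3  4  4  5  6  7  8  8
 T  0  1  2  3  4  4  5  6  7  8  9
dp[11][10] = 9. One LCS (by backtracking along matches): GAAGTAGAT.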